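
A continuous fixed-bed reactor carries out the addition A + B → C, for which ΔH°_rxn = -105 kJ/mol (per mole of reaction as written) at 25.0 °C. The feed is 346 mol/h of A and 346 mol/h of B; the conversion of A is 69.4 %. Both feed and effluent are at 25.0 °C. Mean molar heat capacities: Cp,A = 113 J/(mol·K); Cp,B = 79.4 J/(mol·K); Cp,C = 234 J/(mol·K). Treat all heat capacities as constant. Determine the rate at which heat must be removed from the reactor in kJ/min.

Extent of reaction ξ = 0.694 × 346 = 240.12 mol/h
Reaction term: ξ·ΔH°_rxn = 240.12 × -105 = -25213 kJ/h
Q = ΔH = -25213 kJ/h = -7.0036 kW
Heat removed = 420.22 kJ/min

Q_out = 420 kJ/min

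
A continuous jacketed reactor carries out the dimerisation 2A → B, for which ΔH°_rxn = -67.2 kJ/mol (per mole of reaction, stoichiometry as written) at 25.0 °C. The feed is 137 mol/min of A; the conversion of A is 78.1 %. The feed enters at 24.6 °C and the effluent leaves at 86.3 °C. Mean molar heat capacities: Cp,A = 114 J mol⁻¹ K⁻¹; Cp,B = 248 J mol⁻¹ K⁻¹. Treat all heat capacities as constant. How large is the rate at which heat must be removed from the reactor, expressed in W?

Q_out = 42800 W

Extent of reaction ξ = 0.781 × 137 / 2 = 53.498 mol/min
Reaction term: ξ·ΔH°_rxn = 53.498 × -67.2 = -3595.1 kJ/min
Sensible, feed 24.6→25 °C: 6.2472 kJ/min
Outlet flows (mol/min): A 30.003, B 53.498
Sensible, products 25→86.3 °C: 1023 kJ/min
Q = ΔH = -2565.9 kJ/min = -42.765 kW
Heat removed = 42765 W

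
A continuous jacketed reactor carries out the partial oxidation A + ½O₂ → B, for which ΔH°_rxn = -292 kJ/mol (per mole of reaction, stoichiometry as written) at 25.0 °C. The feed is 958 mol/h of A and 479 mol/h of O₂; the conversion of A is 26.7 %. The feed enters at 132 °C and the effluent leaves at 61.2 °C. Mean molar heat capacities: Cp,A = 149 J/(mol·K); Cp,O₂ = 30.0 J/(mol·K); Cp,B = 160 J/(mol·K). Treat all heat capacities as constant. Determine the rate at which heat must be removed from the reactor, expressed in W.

Q_out = 23800 W

Extent of reaction ξ = 0.267 × 958 = 255.79 mol/h
Reaction term: ξ·ΔH°_rxn = 255.79 × -292 = -74690 kJ/h
Sensible, feed 132→25 °C: -16811 kJ/h
Outlet flows (mol/h): A 702.21, O₂ 351.11, B 255.79
Sensible, products 25→61.2 °C: 5650.4 kJ/h
Q = ΔH = -85850 kJ/h = -23.847 kW
Heat removed = 23847 W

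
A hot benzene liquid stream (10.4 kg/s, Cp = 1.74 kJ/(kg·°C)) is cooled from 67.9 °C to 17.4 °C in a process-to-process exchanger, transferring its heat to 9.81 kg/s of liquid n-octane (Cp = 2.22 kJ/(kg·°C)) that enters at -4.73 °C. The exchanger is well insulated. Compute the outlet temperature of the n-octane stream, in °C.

T_c,out = 37.2 °C

Heat released by hot stream: Q = 10.4 × 1.74 × (67.9 − 17.4) = 913.85 kJ/s
Energy balance on cold side (adiabatic exchanger): Q = ṁ_c·Cp_c·(T_c,out − T_c,in)
T_c,out = -4.73 + 913.85/(9.81 × 2.22) = 37.232 °C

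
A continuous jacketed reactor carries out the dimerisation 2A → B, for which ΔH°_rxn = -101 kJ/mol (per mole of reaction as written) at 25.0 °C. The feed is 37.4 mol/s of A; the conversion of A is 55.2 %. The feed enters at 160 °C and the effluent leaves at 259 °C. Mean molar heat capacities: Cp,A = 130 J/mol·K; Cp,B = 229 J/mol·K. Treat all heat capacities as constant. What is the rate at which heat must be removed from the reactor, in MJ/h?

Q_out = 2290 MJ/h

Extent of reaction ξ = 0.552 × 37.4 / 2 = 10.322 mol/s
Reaction term: ξ·ΔH°_rxn = 10.322 × -101 = -1042.6 kJ/s
Sensible, feed 160→25 °C: -656.37 kJ/s
Outlet flows (mol/s): A 16.755, B 10.322
Sensible, products 25→259 °C: 1062.8 kJ/s
Q = ΔH = -636.1 kJ/s = -636.1 kW
Heat removed = 2290 MJ/h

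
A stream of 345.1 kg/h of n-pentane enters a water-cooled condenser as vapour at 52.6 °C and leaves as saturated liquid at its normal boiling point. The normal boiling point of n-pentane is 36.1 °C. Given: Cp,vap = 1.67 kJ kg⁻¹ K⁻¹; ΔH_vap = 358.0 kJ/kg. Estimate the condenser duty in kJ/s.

vapour 52.6→36.1 °C: -27.555 kJ/kg
condensation at 36.1 °C: -358 kJ/kg
Δh = -27.555 + -358 = -385.56 kJ/kg
Q = ṁ·Δh = 345.1 kg/h × -385.56 kJ/kg = -133060 kJ/h
|Q| = 36.96 kW

Q_c = 37.0 kJ/s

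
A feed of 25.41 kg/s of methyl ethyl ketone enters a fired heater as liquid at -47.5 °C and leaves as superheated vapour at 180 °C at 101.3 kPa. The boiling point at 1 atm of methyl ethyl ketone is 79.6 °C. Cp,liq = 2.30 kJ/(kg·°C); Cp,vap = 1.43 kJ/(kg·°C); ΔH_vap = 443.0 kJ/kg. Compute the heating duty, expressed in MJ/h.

Q = 80400 MJ/h

liquid -47.5→79.6 °C: 292.33 kJ/kg
vaporisation at 79.6 °C: 443 kJ/kg
vapour 79.6→180 °C: 143.57 kJ/kg
Δh = 292.33 + 443 + 143.57 = 878.9 kJ/kg
Q = ṁ·Δh = 25.41 kg/s × 878.9 kJ/kg = 22333 kJ/s
|Q| = 22333 kW = 80398 MJ/h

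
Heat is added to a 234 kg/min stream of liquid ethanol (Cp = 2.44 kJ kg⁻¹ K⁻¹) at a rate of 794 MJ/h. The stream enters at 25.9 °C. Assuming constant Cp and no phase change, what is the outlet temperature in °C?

T_out = 49.1 °C

Q = 794 MJ/h = 13233 kJ/min
ΔT = Q/(ṁ·Cp) = 13233/(234×2.44) = 23.177 K
T_out = 25.9 + 23.177 = 49.077 °C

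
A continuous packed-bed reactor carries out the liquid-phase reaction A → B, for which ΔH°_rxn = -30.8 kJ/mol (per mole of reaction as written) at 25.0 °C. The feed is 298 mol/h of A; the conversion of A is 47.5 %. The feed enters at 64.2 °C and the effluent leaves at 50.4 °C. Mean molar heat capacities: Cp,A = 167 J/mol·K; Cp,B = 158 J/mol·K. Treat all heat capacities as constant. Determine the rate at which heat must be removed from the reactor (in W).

Q_out = 1410 W

Extent of reaction ξ = 0.475 × 298 = 141.55 mol/h
Reaction term: ξ·ΔH°_rxn = 141.55 × -30.8 = -4359.7 kJ/h
Sensible, feed 64.2→25 °C: -1950.8 kJ/h
Outlet flows (mol/h): A 156.45, B 141.55
Sensible, products 25→50.4 °C: 1231.7 kJ/h
Q = ΔH = -5078.9 kJ/h = -1.4108 kW
Heat removed = 1410.8 W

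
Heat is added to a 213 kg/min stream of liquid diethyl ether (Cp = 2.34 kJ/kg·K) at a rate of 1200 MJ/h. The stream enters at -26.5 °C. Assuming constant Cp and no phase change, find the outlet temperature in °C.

Q = 1200 MJ/h = 20000 kJ/min
ΔT = Q/(ṁ·Cp) = 20000/(213×2.34) = 40.127 K
T_out = -26.5 + 40.127 = 13.627 °C

T_out = 13.6 °C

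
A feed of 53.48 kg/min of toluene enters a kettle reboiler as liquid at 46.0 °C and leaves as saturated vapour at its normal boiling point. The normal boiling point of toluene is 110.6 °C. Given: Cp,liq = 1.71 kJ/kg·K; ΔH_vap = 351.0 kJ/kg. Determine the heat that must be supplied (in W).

liquid 46.0→110.6 °C: 110.47 kJ/kg
vaporisation at 110.6 °C: 351 kJ/kg
Δh = 110.47 + 351 = 461.47 kJ/kg
Q = ṁ·Δh = 53.48 kg/min × 461.47 kJ/kg = 24679 kJ/min
|Q| = 411.32 kW = 411320 W

Q = 411000 W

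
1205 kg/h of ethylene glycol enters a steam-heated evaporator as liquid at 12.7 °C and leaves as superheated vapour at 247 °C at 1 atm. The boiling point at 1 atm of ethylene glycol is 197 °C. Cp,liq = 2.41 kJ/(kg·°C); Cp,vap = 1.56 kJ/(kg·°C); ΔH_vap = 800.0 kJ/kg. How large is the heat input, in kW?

Q = 443 kW

liquid 12.7→197 °C: 444.16 kJ/kg
vaporisation at 197 °C: 800 kJ/kg
vapour 197→247 °C: 78 kJ/kg
Δh = 444.16 + 800 + 78 = 1322.2 kJ/kg
Q = ṁ·Δh = 1205 kg/h × 1322.2 kJ/kg = 1.5932e+06 kJ/h
|Q| = 442.56 kW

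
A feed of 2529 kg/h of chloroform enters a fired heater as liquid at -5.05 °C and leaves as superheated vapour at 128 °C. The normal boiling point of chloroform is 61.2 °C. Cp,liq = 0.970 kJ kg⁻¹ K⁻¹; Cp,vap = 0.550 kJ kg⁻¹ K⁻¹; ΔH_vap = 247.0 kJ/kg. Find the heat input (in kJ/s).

Q = 244 kJ/s

liquid -5.05→61.2 °C: 64.263 kJ/kg
vaporisation at 61.2 °C: 247 kJ/kg
vapour 61.2→128 °C: 36.74 kJ/kg
Δh = 64.263 + 247 + 36.74 = 348 kJ/kg
Q = ṁ·Δh = 2529 kg/h × 348 kJ/kg = 880100 kJ/h
|Q| = 244.47 kW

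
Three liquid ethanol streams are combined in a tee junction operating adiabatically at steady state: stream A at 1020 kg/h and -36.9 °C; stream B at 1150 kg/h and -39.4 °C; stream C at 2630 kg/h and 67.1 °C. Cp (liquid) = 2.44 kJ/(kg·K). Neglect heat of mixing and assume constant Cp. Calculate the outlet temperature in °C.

T_out = 19.5 °C

No heat crosses the boundary, so H_out = H_in.
Σ ṁᵢCp,ᵢTᵢ = 1020×2.44×-36.9 + 1150×2.44×-39.4 + 2630×2.44×67.1 = 228200
Σ ṁᵢCp,ᵢ = 1020×2.44 + 1150×2.44 + 2630×2.44 = 11712
T_out = 228200 / 11712 = 19.484 °C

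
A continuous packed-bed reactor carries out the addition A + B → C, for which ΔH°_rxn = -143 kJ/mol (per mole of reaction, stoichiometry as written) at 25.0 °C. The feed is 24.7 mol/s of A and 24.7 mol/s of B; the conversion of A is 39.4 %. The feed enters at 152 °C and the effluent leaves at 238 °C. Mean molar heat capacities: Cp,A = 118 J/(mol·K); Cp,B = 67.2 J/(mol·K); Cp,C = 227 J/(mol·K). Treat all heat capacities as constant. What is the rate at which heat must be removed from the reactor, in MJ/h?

Extent of reaction ξ = 0.394 × 24.7 = 9.7318 mol/s
Reaction term: ξ·ΔH°_rxn = 9.7318 × -143 = -1391.6 kJ/s
Sensible, feed 152→25 °C: -580.95 kJ/s
Outlet flows (mol/s): A 14.968, B 14.968, C 9.7318
Sensible, products 25→238 °C: 1061 kJ/s
Q = ΔH = -911.6 kJ/s = -911.6 kW
Heat removed = 3281.8 MJ/h

Q_out = 3280 MJ/h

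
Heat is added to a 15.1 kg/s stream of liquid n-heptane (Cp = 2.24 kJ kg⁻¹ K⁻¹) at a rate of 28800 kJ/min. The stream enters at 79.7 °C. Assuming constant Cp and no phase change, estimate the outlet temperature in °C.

Q = 28800 kJ/min = 480 kJ/s
ΔT = Q/(ṁ·Cp) = 480/(15.1×2.24) = 14.191 K
T_out = 79.7 + 14.191 = 93.891 °C

T_out = 93.9 °C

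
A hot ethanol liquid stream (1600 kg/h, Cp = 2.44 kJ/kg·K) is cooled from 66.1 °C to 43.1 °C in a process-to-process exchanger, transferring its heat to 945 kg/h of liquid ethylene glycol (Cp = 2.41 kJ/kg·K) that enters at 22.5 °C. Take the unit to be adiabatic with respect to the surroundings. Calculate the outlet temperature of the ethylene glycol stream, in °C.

T_c,out = 61.9 °C

Heat released by hot stream: Q = 1600 × 2.44 × (66.1 − 43.1) = 89792 kJ/h
Energy balance on cold side (adiabatic exchanger): Q = ṁ_c·Cp_c·(T_c,out − T_c,in)
T_c,out = 22.5 + 89792/(945 × 2.41) = 61.927 °C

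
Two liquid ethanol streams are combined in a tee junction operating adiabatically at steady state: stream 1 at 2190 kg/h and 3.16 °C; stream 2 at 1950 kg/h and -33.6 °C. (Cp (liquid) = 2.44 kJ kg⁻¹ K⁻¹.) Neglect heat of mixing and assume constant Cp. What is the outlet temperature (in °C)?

Adiabatic, steady state ⇒ Σ ṁᵢCp,ᵢ(T_out − Tᵢ) = 0
T_out = Σ ṁᵢCp,ᵢTᵢ / Σ ṁᵢCp,ᵢ
      = -142980 / 10102 = -14.154 °C

T_out = -14.2 °C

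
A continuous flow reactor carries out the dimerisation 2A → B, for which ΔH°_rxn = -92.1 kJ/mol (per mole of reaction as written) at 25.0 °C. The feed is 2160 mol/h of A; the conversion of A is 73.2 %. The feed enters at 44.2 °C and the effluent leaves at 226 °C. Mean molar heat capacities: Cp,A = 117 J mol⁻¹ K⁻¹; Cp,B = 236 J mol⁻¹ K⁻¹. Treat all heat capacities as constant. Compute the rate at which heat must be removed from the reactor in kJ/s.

Q_out = 7.37 kJ/s

Extent of reaction ξ = 0.732 × 2160 / 2 = 790.56 mol/h
Reaction term: ξ·ΔH°_rxn = 790.56 × -92.1 = -72811 kJ/h
Sensible, feed 44.2→25 °C: -4852.2 kJ/h
Outlet flows (mol/h): A 578.88, B 790.56
Sensible, products 25→226 °C: 51115 kJ/h
Q = ΔH = -26548 kJ/h = -7.3745 kW
Heat removed = 7.3745 kJ/s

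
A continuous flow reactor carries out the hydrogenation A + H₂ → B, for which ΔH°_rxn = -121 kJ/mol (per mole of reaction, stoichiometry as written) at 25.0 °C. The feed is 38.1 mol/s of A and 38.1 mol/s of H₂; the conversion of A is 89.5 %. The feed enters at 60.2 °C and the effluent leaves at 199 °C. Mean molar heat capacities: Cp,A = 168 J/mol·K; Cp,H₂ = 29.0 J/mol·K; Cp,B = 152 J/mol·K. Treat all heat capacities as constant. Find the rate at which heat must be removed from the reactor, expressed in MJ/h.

Extent of reaction ξ = 0.895 × 38.1 = 34.099 mol/s
Reaction term: ξ·ΔH°_rxn = 34.099 × -121 = -4126 kJ/s
Sensible, feed 60.2→25 °C: -264.2 kJ/s
Outlet flows (mol/s): A 4.0005, H₂ 4.0005, B 34.099
Sensible, products 25→199 °C: 1039 kJ/s
Q = ΔH = -3351.2 kJ/s = -3351.2 kW
Heat removed = 12064 MJ/h

Q_out = 12100 MJ/h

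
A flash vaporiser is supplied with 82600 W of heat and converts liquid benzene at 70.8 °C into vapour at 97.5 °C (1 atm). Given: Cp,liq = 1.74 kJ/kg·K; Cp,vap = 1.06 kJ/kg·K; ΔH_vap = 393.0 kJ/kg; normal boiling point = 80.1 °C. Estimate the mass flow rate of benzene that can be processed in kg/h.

Δh = 1.74×(80.1−70.8) + 393.0 + 1.06×(97.5−80.1) = 427.63 kJ/kg
Q = 82600 W = 82.6 kJ/s = 297360 kJ/h
ṁ = Q/Δh = 297360 / 427.63 = 695.37 kg/h

ṁ = 695 kg/h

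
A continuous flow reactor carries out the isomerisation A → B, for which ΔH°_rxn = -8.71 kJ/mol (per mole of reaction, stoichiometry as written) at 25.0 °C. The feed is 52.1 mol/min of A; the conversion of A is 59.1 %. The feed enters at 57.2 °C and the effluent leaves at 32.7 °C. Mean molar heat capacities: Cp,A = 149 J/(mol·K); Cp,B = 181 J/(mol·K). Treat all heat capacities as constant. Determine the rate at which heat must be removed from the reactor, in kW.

Extent of reaction ξ = 0.591 × 52.1 = 30.791 mol/min
Reaction term: ξ·ΔH°_rxn = 30.791 × -8.71 = -268.19 kJ/min
Sensible, feed 57.2→25 °C: -249.97 kJ/min
Outlet flows (mol/min): A 21.309, B 30.791
Sensible, products 25→32.7 °C: 67.361 kJ/min
Q = ΔH = -450.79 kJ/min = -7.5132 kW
Heat removed = 7.5132 kW

Q_out = 7.51 kW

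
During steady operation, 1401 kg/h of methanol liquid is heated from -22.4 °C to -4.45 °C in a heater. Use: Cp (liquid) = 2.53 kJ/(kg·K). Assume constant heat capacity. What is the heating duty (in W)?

Q = ṁ·Cp·ΔT = 1401 × 2.53 × (-4.45 − -22.4) = 63624 kJ/h
Converting: 63624 / 3600 s = 17.673 kW
Heating duty = 17673 W

Q = 17700 W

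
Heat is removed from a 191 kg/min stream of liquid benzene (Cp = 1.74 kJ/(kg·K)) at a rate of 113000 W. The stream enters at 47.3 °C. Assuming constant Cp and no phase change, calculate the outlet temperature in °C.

T_out = 26.9 °C

Q = 113000 W = 6780 kJ/min
ΔT = Q/(ṁ·Cp) = 6780/(191×1.74) = 20.401 K
T_out = 47.3 − 20.401 = 26.899 °C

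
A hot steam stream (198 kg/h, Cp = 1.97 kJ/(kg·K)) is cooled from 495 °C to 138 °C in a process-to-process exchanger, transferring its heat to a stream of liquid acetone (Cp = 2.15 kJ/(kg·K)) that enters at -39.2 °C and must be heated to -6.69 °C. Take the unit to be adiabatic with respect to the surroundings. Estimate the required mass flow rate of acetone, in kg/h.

Heat released by hot stream: Q = 198 × 1.97 × (495 − 138) = 139250 kJ/h
Energy balance on cold side (adiabatic exchanger): Q = ṁ_c·Cp_c·(T_c,out − T_c,in)
ṁ_c = 139250 / [2.15 × (-6.69 − -39.2)] = 1992.3 kg/h

ṁ_c = 1990 kg/h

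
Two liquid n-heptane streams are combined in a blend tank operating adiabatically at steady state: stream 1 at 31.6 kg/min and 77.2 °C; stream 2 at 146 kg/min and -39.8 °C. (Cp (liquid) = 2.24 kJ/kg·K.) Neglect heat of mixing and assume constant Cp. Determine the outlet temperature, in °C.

T_out = -19.0 °C

No heat crosses the boundary, so H_out = H_in.
Σ ṁᵢCp,ᵢTᵢ = 31.6×2.24×77.2 + 146×2.24×-39.8 = -7551.7
Σ ṁᵢCp,ᵢ = 31.6×2.24 + 146×2.24 = 397.82
T_out = -7551.7 / 397.82 = -18.982 °C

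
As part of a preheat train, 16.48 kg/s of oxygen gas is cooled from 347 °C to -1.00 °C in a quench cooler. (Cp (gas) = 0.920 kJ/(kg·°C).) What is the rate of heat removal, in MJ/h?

Q_c = 19000 MJ/h

Q = ṁ·Cp·ΔT = 16.48 × 0.920 × (-1.00 − 347) = -5276.2 kJ/s
Cooling duty = 18994 MJ/h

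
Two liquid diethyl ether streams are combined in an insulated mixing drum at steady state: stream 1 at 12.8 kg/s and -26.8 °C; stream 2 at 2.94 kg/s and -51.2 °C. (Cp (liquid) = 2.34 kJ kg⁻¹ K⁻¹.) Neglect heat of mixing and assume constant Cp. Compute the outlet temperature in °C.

T_out = -31.4 °C

Energy balance with Q = 0: Σ ṁᵢCp,ᵢ(T_out − Tᵢ) = 0
Σ ṁᵢCp,ᵢTᵢ = 12.8×2.34×-26.8 + 2.94×2.34×-51.2 = -1154.9
Σ ṁᵢCp,ᵢ = 12.8×2.34 + 2.94×2.34 = 36.832
T_out = -1154.9 / 36.832 = -31.358 °C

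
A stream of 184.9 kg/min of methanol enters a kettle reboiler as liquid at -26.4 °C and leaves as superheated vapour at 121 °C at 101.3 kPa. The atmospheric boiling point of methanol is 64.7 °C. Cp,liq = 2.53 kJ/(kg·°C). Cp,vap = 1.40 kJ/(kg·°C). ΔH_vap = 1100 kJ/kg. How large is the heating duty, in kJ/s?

Q = 4340 kJ/s

liquid -26.4→64.7 °C: 230.48 kJ/kg
vaporisation at 64.7 °C: 1100 kJ/kg
vapour 64.7→121 °C: 78.82 kJ/kg
Δh = 230.48 + 1100 + 78.82 = 1409.3 kJ/kg
Q = ṁ·Δh = 184.9 kg/min × 1409.3 kJ/kg = 260580 kJ/min
|Q| = 4343 kW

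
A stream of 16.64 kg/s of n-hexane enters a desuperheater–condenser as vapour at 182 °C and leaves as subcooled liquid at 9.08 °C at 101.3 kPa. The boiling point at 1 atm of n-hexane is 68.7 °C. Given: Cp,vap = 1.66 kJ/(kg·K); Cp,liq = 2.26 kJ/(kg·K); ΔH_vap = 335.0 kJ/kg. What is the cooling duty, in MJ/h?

Q_c = 39400 MJ/h

vapour 182→68.7 °C: -188.08 kJ/kg
condensation at 68.7 °C: -335 kJ/kg
liquid 68.7→9.08 °C: -134.74 kJ/kg
Δh = -188.08 + -335 + -134.74 = -657.82 kJ/kg
Q = ṁ·Δh = 16.64 kg/s × -657.82 kJ/kg = -10946 kJ/s
|Q| = 10946 kW = 39406 MJ/h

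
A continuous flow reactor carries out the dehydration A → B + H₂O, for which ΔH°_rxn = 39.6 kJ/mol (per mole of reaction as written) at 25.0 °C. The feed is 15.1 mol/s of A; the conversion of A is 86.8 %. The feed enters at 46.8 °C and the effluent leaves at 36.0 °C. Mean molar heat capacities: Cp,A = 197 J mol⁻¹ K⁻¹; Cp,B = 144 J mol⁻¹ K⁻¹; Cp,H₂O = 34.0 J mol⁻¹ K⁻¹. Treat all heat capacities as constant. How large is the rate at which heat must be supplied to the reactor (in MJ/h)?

Q_in = 1740 MJ/h

Extent of reaction ξ = 0.868 × 15.1 = 13.107 mol/s
Reaction term: ξ·ΔH°_rxn = 13.107 × 39.6 = 519.03 kJ/s
Sensible, feed 46.8→25 °C: -64.848 kJ/s
Outlet flows (mol/s): A 1.9932, B 13.107, H₂O 13.107
Sensible, products 25→36.0 °C: 29.982 kJ/s
Q = ΔH = 484.16 kJ/s = 484.16 kW
Heat supplied = 1743 MJ/h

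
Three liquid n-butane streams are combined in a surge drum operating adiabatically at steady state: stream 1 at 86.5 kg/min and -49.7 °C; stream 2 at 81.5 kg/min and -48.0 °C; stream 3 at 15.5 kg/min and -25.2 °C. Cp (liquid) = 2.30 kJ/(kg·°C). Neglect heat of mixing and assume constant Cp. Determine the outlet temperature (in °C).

T_out = -46.9 °C

Adiabatic, steady state ⇒ Σ ṁᵢCp,ᵢ(T_out − Tᵢ) = 0
T_out = Σ ṁᵢCp,ᵢTᵢ / Σ ṁᵢCp,ᵢ
      = -19784 / 422.05 = -46.875 °C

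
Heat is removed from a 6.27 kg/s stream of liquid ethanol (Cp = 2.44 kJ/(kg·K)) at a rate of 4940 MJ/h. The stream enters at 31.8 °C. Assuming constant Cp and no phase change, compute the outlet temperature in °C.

T_out = -57.9 °C

Q = 4940 MJ/h = 1372.2 kJ/s
ΔT = Q/(ṁ·Cp) = 1372.2/(6.27×2.44) = 89.695 K
T_out = 31.8 − 89.695 = -57.895 °C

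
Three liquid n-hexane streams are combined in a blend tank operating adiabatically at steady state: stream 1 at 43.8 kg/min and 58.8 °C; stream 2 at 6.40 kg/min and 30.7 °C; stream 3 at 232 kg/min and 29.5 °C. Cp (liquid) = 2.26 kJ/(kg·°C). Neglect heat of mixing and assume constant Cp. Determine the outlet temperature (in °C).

T_out = 34.1 °C

No heat crosses the boundary, so H_out = H_in.
Σ ṁᵢCp,ᵢTᵢ = 43.8×2.26×58.8 + 6.40×2.26×30.7 + 232×2.26×29.5 = 21732
Σ ṁᵢCp,ᵢ = 43.8×2.26 + 6.40×2.26 + 232×2.26 = 637.77
T_out = 21732 / 637.77 = 34.075 °C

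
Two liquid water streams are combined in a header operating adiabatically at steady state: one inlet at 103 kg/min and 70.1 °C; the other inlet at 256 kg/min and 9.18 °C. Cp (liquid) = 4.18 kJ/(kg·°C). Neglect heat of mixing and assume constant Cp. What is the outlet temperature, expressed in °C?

T_out = 26.7 °C

No heat crosses the boundary, so H_out = H_in.
Σ ṁᵢCp,ᵢTᵢ = 103×4.18×70.1 + 256×4.18×9.18 = 40004
Σ ṁᵢCp,ᵢ = 103×4.18 + 256×4.18 = 1500.6
T_out = 40004 / 1500.6 = 26.658 °C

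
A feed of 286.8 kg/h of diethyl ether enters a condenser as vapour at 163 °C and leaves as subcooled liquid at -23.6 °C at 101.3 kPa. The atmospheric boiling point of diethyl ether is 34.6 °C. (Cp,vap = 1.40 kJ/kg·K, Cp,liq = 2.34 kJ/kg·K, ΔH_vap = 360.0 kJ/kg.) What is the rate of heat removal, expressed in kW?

vapour 163→34.6 °C: -179.76 kJ/kg
condensation at 34.6 °C: -360 kJ/kg
liquid 34.6→-23.6 °C: -136.19 kJ/kg
Δh = -179.76 + -360 + -136.19 = -675.95 kJ/kg
Q = ṁ·Δh = 286.8 kg/h × -675.95 kJ/kg = -193860 kJ/h
|Q| = 53.851 kW

Q_c = 53.9 kW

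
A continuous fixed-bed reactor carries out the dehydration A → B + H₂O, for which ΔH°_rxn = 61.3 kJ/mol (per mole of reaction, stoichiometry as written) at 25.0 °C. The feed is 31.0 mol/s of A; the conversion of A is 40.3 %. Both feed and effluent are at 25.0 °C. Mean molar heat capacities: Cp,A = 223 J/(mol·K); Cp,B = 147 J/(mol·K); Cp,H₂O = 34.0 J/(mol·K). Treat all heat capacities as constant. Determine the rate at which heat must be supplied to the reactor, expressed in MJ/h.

Extent of reaction ξ = 0.403 × 31.0 = 12.493 mol/s
Reaction term: ξ·ΔH°_rxn = 12.493 × 61.3 = 765.82 kJ/s
Q = ΔH = 765.82 kJ/s = 765.82 kW
Heat supplied = 2757 MJ/h

Q_in = 2760 MJ/h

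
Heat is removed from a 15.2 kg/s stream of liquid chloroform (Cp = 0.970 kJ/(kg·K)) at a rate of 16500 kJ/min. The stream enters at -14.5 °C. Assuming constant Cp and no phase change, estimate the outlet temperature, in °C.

Q = 16500 kJ/min = 275 kJ/s
ΔT = Q/(ṁ·Cp) = 275/(15.2×0.970) = 18.652 K
T_out = -14.5 − 18.652 = -33.152 °C

T_out = -33.2 °C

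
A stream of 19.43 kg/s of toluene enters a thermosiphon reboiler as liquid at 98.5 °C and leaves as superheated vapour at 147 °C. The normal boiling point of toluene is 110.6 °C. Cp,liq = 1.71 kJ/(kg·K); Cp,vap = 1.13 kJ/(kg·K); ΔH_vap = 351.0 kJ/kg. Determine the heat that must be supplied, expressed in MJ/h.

liquid 98.5→110.6 °C: 20.691 kJ/kg
vaporisation at 110.6 °C: 351 kJ/kg
vapour 110.6→147 °C: 41.132 kJ/kg
Δh = 20.691 + 351 + 41.132 = 412.82 kJ/kg
Q = ṁ·Δh = 19.43 kg/s × 412.82 kJ/kg = 8021.2 kJ/s
|Q| = 8021.2 kW = 28876 MJ/h

Q = 28900 MJ/h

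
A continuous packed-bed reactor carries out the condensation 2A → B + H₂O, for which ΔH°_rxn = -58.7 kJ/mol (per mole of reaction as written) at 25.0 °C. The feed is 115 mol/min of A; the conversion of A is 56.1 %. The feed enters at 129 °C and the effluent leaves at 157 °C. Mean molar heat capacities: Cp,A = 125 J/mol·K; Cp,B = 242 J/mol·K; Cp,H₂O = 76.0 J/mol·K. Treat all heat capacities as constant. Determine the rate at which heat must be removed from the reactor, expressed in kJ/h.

Extent of reaction ξ = 0.561 × 115 / 2 = 32.258 mol/min
Reaction term: ξ·ΔH°_rxn = 32.258 × -58.7 = -1893.5 kJ/min
Sensible, feed 129→25 °C: -1495 kJ/min
Outlet flows (mol/min): A 50.485, B 32.258, H₂O 32.258
Sensible, products 25→157 °C: 2187 kJ/min
Q = ΔH = -1201.5 kJ/min = -20.025 kW
Heat removed = 72088 kJ/h

Q_out = 72100 kJ/h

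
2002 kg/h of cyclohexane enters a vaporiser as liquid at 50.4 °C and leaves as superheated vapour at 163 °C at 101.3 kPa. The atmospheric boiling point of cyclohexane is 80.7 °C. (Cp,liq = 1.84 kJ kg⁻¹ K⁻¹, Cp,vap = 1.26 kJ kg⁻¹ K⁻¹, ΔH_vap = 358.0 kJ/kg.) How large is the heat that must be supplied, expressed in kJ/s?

liquid 50.4→80.7 °C: 55.752 kJ/kg
vaporisation at 80.7 °C: 358 kJ/kg
vapour 80.7→163 °C: 103.7 kJ/kg
Δh = 55.752 + 358 + 103.7 = 517.45 kJ/kg
Q = ṁ·Δh = 2002 kg/h × 517.45 kJ/kg = 1.0359e+06 kJ/h
|Q| = 287.76 kW

Q = 288 kJ/s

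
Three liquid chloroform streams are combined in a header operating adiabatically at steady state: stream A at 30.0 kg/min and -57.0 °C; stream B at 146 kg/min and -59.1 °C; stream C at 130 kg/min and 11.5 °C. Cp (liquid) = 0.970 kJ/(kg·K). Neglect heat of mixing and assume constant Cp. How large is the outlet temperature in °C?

T_out = -28.9 °C

Adiabatic, steady state ⇒ Σ ṁᵢCp,ᵢ(T_out − Tᵢ) = 0
T_out = Σ ṁᵢCp,ᵢTᵢ / Σ ṁᵢCp,ᵢ
      = -8578.3 / 296.82 = -28.901 °C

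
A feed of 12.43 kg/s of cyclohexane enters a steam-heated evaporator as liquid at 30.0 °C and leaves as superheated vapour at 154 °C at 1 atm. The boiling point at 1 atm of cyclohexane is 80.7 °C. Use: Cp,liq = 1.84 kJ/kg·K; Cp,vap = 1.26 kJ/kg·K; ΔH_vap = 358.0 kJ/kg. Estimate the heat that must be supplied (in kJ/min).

liquid 30.0→80.7 °C: 93.288 kJ/kg
vaporisation at 80.7 °C: 358 kJ/kg
vapour 80.7→154 °C: 92.358 kJ/kg
Δh = 93.288 + 358 + 92.358 = 543.65 kJ/kg
Q = ṁ·Δh = 12.43 kg/s × 543.65 kJ/kg = 6757.5 kJ/s
|Q| = 6757.5 kW = 405450 kJ/min

Q = 405000 kJ/min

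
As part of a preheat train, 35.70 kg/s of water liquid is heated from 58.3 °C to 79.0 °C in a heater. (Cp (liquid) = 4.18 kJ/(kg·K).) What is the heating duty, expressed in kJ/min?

Q = 185000 kJ/min

Q = ṁ·Cp·ΔT = 35.70 × 4.18 × (79.0 − 58.3) = 3089 kJ/s
Heating duty = 185340 kJ/min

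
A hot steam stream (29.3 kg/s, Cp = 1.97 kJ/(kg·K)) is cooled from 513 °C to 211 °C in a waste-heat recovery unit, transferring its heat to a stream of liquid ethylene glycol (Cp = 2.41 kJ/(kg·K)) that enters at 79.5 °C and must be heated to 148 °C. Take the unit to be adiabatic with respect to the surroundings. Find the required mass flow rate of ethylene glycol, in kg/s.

Heat released by hot stream: Q = 29.3 × 1.97 × (513 − 211) = 17432 kJ/s
Energy balance on cold side (adiabatic exchanger): Q = ṁ_c·Cp_c·(T_c,out − T_c,in)
ṁ_c = 17432 / [2.41 × (148 − 79.5)] = 105.59 kg/s

ṁ_c = 106 kg/s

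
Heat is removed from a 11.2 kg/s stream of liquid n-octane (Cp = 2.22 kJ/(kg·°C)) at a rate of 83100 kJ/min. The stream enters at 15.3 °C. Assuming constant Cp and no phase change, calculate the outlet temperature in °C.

Q = 83100 kJ/min = 1385 kJ/s
ΔT = Q/(ṁ·Cp) = 1385/(11.2×2.22) = 55.703 K
T_out = 15.3 − 55.703 = -40.403 °C

T_out = -40.4 °C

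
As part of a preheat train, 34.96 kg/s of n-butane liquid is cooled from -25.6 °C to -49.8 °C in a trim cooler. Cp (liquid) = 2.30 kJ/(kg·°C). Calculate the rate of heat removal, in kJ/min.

Q = ṁ·Cp·ΔT = 34.96 × 2.30 × (-49.8 − -25.6) = -1945.9 kJ/s
Cooling duty = 116750 kJ/min

Q_c = 117000 kJ/min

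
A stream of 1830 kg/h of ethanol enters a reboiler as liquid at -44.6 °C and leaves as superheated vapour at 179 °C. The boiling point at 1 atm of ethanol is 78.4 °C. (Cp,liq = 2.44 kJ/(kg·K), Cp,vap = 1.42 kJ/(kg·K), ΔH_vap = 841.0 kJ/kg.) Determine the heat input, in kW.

Q = 653 kW

liquid -44.6→78.4 °C: 300.12 kJ/kg
vaporisation at 78.4 °C: 841 kJ/kg
vapour 78.4→179 °C: 142.85 kJ/kg
Δh = 300.12 + 841 + 142.85 = 1284 kJ/kg
Q = ṁ·Δh = 1830 kg/h × 1284 kJ/kg = 2.3497e+06 kJ/h
|Q| = 652.69 kW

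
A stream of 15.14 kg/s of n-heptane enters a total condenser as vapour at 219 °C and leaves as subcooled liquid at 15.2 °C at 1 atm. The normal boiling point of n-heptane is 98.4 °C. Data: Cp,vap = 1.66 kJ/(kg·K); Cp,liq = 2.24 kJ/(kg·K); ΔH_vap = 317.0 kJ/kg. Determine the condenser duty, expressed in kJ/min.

Q_c = 639000 kJ/min

vapour 219→98.4 °C: -200.2 kJ/kg
condensation at 98.4 °C: -317 kJ/kg
liquid 98.4→15.2 °C: -186.37 kJ/kg
Δh = -200.2 + -317 + -186.37 = -703.56 kJ/kg
Q = ṁ·Δh = 15.14 kg/s × -703.56 kJ/kg = -10652 kJ/s
|Q| = 10652 kW = 639120 kJ/min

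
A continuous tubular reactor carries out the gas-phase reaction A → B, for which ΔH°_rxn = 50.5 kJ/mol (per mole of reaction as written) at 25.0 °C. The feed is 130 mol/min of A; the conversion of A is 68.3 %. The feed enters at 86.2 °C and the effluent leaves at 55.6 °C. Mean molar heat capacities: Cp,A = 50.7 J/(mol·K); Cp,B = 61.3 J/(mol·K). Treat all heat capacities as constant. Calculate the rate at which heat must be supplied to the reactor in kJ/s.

Extent of reaction ξ = 0.683 × 130 = 88.79 mol/min
Reaction term: ξ·ΔH°_rxn = 88.79 × 50.5 = 4483.9 kJ/min
Sensible, feed 86.2→25 °C: -403.37 kJ/min
Outlet flows (mol/min): A 41.21, B 88.79
Sensible, products 25→55.6 °C: 230.48 kJ/min
Q = ΔH = 4311 kJ/min = 71.85 kW
Heat supplied = 71.85 kJ/s

Q_in = 71.9 kJ/s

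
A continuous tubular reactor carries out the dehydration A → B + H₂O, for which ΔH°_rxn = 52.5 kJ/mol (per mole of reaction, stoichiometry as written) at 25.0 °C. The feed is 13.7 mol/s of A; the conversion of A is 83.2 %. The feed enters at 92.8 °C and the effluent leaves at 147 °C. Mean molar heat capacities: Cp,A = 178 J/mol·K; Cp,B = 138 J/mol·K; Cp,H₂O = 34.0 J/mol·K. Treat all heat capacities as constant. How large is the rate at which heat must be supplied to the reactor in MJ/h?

Q_in = 2600 MJ/h

Extent of reaction ξ = 0.832 × 13.7 = 11.398 mol/s
Reaction term: ξ·ΔH°_rxn = 11.398 × 52.5 = 598.42 kJ/s
Sensible, feed 92.8→25 °C: -165.34 kJ/s
Outlet flows (mol/s): A 2.3016, B 11.398, H₂O 11.398
Sensible, products 25→147 °C: 289.17 kJ/s
Q = ΔH = 722.24 kJ/s = 722.24 kW
Heat supplied = 2600.1 MJ/h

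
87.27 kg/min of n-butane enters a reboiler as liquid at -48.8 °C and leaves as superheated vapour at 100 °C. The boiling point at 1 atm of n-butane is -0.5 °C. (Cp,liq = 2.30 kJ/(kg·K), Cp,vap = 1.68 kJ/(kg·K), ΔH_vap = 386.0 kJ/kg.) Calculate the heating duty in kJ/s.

liquid -48.8→-0.5 °C: 111.09 kJ/kg
vaporisation at -0.5 °C: 386 kJ/kg
vapour -0.5→100 °C: 168.84 kJ/kg
Δh = 111.09 + 386 + 168.84 = 665.93 kJ/kg
Q = ṁ·Δh = 87.27 kg/min × 665.93 kJ/kg = 58116 kJ/min
|Q| = 968.6 kW

Q = 969 kJ/s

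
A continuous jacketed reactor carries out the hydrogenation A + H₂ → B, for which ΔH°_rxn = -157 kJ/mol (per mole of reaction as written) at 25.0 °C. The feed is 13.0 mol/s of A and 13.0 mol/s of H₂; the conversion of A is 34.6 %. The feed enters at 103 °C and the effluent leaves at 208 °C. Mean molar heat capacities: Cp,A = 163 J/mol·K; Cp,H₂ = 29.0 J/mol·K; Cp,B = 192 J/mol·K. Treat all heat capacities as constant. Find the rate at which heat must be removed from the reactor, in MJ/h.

Q_out = 1600 MJ/h

Extent of reaction ξ = 0.346 × 13.0 = 4.498 mol/s
Reaction term: ξ·ΔH°_rxn = 4.498 × -157 = -706.19 kJ/s
Sensible, feed 103→25 °C: -194.69 kJ/s
Outlet flows (mol/s): A 8.502, H₂ 8.502, B 4.498
Sensible, products 25→208 °C: 456.77 kJ/s
Q = ΔH = -444.11 kJ/s = -444.11 kW
Heat removed = 1598.8 MJ/h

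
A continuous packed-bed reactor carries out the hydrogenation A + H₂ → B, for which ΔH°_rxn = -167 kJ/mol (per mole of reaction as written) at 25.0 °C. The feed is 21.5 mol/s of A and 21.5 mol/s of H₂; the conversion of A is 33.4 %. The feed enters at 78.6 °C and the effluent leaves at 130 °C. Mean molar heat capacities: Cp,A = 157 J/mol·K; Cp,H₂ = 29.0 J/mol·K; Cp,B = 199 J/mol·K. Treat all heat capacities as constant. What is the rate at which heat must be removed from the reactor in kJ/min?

Q_out = 59000 kJ/min

Extent of reaction ξ = 0.334 × 21.5 = 7.181 mol/s
Reaction term: ξ·ΔH°_rxn = 7.181 × -167 = -1199.2 kJ/s
Sensible, feed 78.6→25 °C: -214.35 kJ/s
Outlet flows (mol/s): A 14.319, H₂ 14.319, B 7.181
Sensible, products 25→130 °C: 429.7 kJ/s
Q = ΔH = -983.88 kJ/s = -983.88 kW
Heat removed = 59033 kJ/min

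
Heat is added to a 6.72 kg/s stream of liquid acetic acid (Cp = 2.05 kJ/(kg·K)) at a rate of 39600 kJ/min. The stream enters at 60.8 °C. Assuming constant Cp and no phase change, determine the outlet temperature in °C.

Q = 39600 kJ/min = 660 kJ/s
ΔT = Q/(ṁ·Cp) = 660/(6.72×2.05) = 47.909 K
T_out = 60.8 + 47.909 = 108.71 °C

T_out = 109 °C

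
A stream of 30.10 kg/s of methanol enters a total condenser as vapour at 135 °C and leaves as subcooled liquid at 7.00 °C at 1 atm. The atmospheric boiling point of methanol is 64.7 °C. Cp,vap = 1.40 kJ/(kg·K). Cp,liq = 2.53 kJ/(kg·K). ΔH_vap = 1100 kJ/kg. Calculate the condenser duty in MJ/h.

Q_c = 146000 MJ/h

vapour 135→64.7 °C: -98.42 kJ/kg
condensation at 64.7 °C: -1100 kJ/kg
liquid 64.7→7.00 °C: -145.98 kJ/kg
Δh = -98.42 + -1100 + -145.98 = -1344.4 kJ/kg
Q = ṁ·Δh = 30.10 kg/s × -1344.4 kJ/kg = -40466 kJ/s
|Q| = 40466 kW = 145680 MJ/h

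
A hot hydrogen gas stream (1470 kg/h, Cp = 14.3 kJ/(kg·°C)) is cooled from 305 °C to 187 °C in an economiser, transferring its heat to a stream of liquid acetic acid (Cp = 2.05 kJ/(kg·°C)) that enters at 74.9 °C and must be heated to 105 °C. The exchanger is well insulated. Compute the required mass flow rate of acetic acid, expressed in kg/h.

Heat released by hot stream: Q = 1470 × 14.3 × (305 − 187) = 2.4805e+06 kJ/h
Energy balance on cold side (adiabatic exchanger): Q = ṁ_c·Cp_c·(T_c,out − T_c,in)
ṁ_c = 2.4805e+06 / [2.05 × (105 − 74.9)] = 40199 kg/h

ṁ_c = 40200 kg/h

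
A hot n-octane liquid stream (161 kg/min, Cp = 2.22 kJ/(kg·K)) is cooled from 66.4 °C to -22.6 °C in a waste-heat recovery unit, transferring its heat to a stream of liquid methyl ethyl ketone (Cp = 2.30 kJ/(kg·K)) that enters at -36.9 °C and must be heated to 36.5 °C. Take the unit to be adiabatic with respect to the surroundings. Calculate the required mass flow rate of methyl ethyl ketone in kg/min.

Heat released by hot stream: Q = 161 × 2.22 × (66.4 − -22.6) = 31810 kJ/min
Energy balance on cold side (adiabatic exchanger): Q = ṁ_c·Cp_c·(T_c,out − T_c,in)
ṁ_c = 31810 / [2.30 × (36.5 − -36.9)] = 188.43 kg/min

ṁ_c = 188 kg/min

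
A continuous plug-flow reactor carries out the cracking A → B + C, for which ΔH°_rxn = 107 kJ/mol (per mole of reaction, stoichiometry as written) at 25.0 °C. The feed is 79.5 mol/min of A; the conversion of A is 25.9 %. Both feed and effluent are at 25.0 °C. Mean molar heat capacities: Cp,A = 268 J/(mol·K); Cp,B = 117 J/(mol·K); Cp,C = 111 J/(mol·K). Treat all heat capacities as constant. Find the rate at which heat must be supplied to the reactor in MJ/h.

Q_in = 132 MJ/h

Extent of reaction ξ = 0.259 × 79.5 = 20.591 mol/min
Reaction term: ξ·ΔH°_rxn = 20.591 × 107 = 2203.2 kJ/min
Q = ΔH = 2203.2 kJ/min = 36.72 kW
Heat supplied = 132.19 MJ/h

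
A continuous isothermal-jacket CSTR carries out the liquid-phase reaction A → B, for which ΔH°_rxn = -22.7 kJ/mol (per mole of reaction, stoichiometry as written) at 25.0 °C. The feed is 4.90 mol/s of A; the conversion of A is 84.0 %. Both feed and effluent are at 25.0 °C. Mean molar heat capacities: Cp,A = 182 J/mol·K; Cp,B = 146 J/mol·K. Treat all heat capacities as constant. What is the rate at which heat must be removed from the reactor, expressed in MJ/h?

Q_out = 336 MJ/h

Extent of reaction ξ = 0.840 × 4.90 = 4.116 mol/s
Reaction term: ξ·ΔH°_rxn = 4.116 × -22.7 = -93.433 kJ/s
Q = ΔH = -93.433 kJ/s = -93.433 kW
Heat removed = 336.36 MJ/h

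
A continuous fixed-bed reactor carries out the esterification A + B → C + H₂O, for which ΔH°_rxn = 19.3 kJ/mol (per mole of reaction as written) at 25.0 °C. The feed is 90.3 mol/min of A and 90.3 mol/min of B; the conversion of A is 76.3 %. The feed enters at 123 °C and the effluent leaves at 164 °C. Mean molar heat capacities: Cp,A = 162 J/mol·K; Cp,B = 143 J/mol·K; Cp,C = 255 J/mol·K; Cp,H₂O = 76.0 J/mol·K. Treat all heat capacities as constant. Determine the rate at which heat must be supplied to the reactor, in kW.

Extent of reaction ξ = 0.763 × 90.3 = 68.899 mol/min
Reaction term: ξ·ΔH°_rxn = 68.899 × 19.3 = 1329.7 kJ/min
Sensible, feed 123→25 °C: -2699.1 kJ/min
Outlet flows (mol/min): A 21.401, B 21.401, C 68.899, H₂O 68.899
Sensible, products 25→164 °C: 4077.3 kJ/min
Q = ΔH = 2708 kJ/min = 45.133 kW
Heat supplied = 45.133 kW

Q_in = 45.1 kW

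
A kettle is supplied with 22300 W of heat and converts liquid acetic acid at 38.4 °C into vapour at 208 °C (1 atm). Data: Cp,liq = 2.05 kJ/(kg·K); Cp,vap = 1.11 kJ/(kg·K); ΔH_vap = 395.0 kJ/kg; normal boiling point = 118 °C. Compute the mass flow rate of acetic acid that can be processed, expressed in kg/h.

Δh = 2.05×(118−38.4) + 395.0 + 1.11×(208−118) = 658.08 kJ/kg
Q = 22300 W = 22.3 kJ/s = 80280 kJ/h
ṁ = Q/Δh = 80280 / 658.08 = 121.99 kg/h

ṁ = 122 kg/h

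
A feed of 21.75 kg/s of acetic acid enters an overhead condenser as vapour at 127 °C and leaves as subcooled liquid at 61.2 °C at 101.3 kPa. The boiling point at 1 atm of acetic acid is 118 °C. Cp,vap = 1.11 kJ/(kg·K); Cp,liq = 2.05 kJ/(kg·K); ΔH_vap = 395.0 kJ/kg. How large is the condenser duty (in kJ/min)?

vapour 127→118 °C: -9.99 kJ/kg
condensation at 118 °C: -395 kJ/kg
liquid 118→61.2 °C: -116.44 kJ/kg
Δh = -9.99 + -395 + -116.44 = -521.43 kJ/kg
Q = ṁ·Δh = 21.75 kg/s × -521.43 kJ/kg = -11341 kJ/s
|Q| = 11341 kW = 680470 kJ/min

Q_c = 680000 kJ/min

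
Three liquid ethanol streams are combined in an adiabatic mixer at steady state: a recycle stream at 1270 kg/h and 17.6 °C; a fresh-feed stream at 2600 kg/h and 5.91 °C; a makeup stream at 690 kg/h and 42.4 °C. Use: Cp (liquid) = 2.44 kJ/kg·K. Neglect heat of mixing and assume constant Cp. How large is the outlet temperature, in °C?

T_out = 14.7 °C

Energy balance with Q = 0: Σ ṁᵢCp,ᵢ(T_out − Tᵢ) = 0
T_out = Σ ṁᵢCp,ᵢTᵢ / Σ ṁᵢCp,ᵢ
      = 163420 / 11126 = 14.687 °C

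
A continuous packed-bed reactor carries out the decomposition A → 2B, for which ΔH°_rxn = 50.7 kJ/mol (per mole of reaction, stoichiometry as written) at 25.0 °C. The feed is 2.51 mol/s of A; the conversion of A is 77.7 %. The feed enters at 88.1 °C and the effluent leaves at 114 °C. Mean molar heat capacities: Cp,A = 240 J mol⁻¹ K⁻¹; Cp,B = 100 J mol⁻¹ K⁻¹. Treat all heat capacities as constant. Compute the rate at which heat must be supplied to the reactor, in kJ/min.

Q_in = 6450 kJ/min

Extent of reaction ξ = 0.777 × 2.51 = 1.9503 mol/s
Reaction term: ξ·ΔH°_rxn = 1.9503 × 50.7 = 98.879 kJ/s
Sensible, feed 88.1→25 °C: -38.011 kJ/s
Outlet flows (mol/s): A 0.55973, B 3.9005
Sensible, products 25→114 °C: 46.671 kJ/s
Q = ΔH = 107.54 kJ/s = 107.54 kW
Heat supplied = 6452.3 kJ/min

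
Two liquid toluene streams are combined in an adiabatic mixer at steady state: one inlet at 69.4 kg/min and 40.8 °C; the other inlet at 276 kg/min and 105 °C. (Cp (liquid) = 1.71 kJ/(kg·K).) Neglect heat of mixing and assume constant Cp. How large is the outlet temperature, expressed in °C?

T_out = 92.1 °C

Energy balance with Q = 0: Σ ṁᵢCp,ᵢ(T_out − Tᵢ) = 0
T_out = Σ ṁᵢCp,ᵢTᵢ / Σ ṁᵢCp,ᵢ
      = 54398 / 590.63 = 92.101 °C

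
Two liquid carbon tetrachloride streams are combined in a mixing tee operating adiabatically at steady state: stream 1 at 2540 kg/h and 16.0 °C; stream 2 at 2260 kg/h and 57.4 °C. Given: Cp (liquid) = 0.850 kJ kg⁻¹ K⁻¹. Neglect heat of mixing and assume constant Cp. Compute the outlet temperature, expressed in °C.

Energy balance with Q = 0: Σ ṁᵢCp,ᵢ(T_out − Tᵢ) = 0
Σ ṁᵢCp,ᵢTᵢ = 2540×0.850×16.0 + 2260×0.850×57.4 = 144810
Σ ṁᵢCp,ᵢ = 2540×0.850 + 2260×0.850 = 4080
T_out = 144810 / 4080 = 35.492 °C

T_out = 35.5 °C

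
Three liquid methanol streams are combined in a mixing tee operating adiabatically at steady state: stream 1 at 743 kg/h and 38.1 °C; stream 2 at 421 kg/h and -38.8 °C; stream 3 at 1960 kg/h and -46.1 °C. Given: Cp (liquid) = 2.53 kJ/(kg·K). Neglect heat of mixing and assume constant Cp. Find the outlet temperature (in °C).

No heat crosses the boundary, so H_out = H_in.
T_out = Σ ṁᵢCp,ᵢTᵢ / Σ ṁᵢCp,ᵢ
      = -198310 / 7903.7 = -25.09 °C

T_out = -25.1 °C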